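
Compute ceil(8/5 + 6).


8/5 = 1.6
1.6 + 6 = 7.6
ceil(7.6) = 8

8


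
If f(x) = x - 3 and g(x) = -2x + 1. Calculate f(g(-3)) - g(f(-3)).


-9


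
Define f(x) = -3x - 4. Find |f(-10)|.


f(-10) = 26
|26| = 26

26


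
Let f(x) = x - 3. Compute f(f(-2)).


f(-2) = -5
f(-5) = -8

-8


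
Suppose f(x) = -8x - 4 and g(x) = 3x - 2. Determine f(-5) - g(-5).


f(-5) = 36
g(-5) = -17
Difference = 53

53


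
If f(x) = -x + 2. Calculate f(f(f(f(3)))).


f(3) = -1
f(-1) = 3
f(3) = -1
f(-1) = 3

3


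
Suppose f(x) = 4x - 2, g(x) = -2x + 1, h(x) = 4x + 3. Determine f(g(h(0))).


-22


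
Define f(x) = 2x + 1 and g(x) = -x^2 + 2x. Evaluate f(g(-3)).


g(-3) = -15
f(-15) = -29

-29


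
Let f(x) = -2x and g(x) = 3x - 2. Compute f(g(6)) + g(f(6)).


-70


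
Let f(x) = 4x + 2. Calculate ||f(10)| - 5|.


f(10) = 42
|42| = 42
|42 - 5| = 37

37


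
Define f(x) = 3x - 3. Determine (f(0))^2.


f(0) = -3
(-3)^2 = 9

9


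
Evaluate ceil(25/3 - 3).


6


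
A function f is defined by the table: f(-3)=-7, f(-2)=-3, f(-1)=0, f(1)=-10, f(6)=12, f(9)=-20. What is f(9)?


Reading from the table at x = 9

-20


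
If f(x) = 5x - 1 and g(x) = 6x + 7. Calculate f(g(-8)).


-206


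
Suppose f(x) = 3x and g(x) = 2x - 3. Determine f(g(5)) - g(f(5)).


f(g(5)) = 21
g(f(5)) = 27
Difference = -6

-6


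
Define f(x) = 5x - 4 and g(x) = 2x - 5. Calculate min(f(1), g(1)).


f(1) = 1
g(1) = -3
min = -3

-3


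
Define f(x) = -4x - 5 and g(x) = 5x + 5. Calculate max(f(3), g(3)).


f(3) = -17
g(3) = 20
max = 20

20


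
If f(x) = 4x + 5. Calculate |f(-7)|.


23


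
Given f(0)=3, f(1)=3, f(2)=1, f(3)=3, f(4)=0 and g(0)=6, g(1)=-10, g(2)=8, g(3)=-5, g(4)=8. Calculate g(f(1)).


f(1) = 3
g(3) = -5

-5


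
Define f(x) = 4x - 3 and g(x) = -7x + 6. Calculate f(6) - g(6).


f(6) = 21
g(6) = -36
Difference = 57

57


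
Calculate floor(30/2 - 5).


10


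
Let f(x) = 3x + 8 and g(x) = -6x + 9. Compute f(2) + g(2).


f(2) = 14
g(2) = -3
Sum = 11

11


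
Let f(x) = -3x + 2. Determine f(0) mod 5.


f(0) = 2
2 mod 5 = 2

2


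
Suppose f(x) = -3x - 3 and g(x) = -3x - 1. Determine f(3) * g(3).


f(3) = -12
g(3) = -10
Product = 120

120


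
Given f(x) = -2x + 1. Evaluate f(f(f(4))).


f(4) = -7
f(-7) = 15
f(15) = -29

-29


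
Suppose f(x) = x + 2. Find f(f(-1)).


f(-1) = 1
f(1) = 3

3


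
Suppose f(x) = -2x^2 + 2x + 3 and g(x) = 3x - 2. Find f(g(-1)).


g(-1) = -5
f(-5) = (-2)*(-5)^2 + 2*(-5) + 3 = -57

-57


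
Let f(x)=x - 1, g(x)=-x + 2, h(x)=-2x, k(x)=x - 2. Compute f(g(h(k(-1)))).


k(-1) = -3
h(-3) = 6
g(6) = -4
f(-4) = -5

-5


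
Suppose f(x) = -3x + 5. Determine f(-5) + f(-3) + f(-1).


42


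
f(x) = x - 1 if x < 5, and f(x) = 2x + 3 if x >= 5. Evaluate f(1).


1 satisfies x < 5
f(1) = 0

0


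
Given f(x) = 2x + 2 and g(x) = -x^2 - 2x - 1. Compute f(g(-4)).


g(-4) = -9
f(-9) = -16

-16


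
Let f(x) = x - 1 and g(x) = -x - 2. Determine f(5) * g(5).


-28


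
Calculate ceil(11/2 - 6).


11/2 = 5.5
5.5 - 6 = -0.5
ceil(-0.5) = 0

0


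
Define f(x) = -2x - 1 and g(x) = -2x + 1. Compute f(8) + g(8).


-32


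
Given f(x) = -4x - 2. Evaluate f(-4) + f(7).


f(-4) = 14
f(7) = -30
Sum = -16

-16


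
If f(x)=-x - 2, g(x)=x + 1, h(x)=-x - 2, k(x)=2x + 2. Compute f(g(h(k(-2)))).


k(-2) = -2
h(-2) = 0
g(0) = 1
f(1) = -3

-3


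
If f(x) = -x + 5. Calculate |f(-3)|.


f(-3) = 8
|8| = 8

8


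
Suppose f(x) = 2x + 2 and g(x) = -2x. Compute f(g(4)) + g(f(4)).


f(g(4)) = -14
g(f(4)) = -20
Sum = -34

-34


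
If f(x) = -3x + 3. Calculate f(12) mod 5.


f(12) = -33
-33 mod 5 = 2

2


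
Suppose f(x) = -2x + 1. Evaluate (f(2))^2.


f(2) = -3
(-3)^2 = 9

9


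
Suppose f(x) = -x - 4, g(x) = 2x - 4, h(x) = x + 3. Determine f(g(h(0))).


h(0) = 3
g(3) = 2
f(2) = -6

-6


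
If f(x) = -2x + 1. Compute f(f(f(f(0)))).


f(0) = 1
f(1) = -1
f(-1) = 3
f(3) = -5

-5


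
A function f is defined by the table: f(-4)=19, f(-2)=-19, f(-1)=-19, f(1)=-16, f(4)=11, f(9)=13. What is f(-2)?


Reading from the table at x = -2

-19


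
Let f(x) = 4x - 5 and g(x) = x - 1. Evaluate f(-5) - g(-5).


f(-5) = -25
g(-5) = -6
Difference = -19

-19


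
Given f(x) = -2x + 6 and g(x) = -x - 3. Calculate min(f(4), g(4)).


f(4) = -2
g(4) = -7
min = -7

-7


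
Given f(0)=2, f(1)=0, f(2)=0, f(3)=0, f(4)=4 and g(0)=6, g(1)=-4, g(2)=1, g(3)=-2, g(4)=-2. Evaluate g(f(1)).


f(1) = 0
g(0) = 6

6


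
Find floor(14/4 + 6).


14/4 = 3.5
3.5 + 6 = 9.5
floor(9.5) = 9

9


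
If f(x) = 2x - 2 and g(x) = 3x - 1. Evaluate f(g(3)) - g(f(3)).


f(g(3)) = 14
g(f(3)) = 11
Difference = 3

3


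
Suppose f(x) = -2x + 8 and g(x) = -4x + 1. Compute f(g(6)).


g(6) = -23
f(-23) = 54

54


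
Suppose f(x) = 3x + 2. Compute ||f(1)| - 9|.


f(1) = 5
|5| = 5
|5 - 9| = 4

4


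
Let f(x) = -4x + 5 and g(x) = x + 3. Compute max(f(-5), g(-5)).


f(-5) = 25
g(-5) = -2
max = 25

25


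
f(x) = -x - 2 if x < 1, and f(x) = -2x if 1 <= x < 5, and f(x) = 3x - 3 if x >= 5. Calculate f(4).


4 satisfies 1 <= x < 5
f(4) = -8

-8


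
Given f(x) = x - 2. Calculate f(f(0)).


f(0) = -2
f(-2) = -4

-4


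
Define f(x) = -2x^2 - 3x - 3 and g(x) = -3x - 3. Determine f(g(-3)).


g(-3) = 6
f(6) = (-2)*(6)^2 - 3*(6) - 3 = -93

-93


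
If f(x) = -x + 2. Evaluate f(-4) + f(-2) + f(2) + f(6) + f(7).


1


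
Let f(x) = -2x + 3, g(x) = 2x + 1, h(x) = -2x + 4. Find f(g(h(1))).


h(1) = 2
g(2) = 5
f(5) = -7

-7


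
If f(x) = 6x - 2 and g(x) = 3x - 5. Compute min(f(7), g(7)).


f(7) = 40
g(7) = 16
min = 16

16


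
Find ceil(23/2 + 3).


23/2 = 11.5
11.5 + 3 = 14.5
ceil(14.5) = 15

15


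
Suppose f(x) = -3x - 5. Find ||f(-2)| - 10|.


9


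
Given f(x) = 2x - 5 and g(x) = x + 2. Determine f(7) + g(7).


f(7) = 9
g(7) = 9
Sum = 18

18


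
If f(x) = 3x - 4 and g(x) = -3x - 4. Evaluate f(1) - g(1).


f(1) = -1
g(1) = -7
Difference = 6

6


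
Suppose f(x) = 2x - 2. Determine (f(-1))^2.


f(-1) = -4
(-4)^2 = 16

16


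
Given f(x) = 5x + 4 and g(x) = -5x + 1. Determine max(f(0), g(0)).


f(0) = 4
g(0) = 1
max = 4

4


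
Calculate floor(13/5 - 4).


13/5 = 2.6
2.6 - 4 = -1.4
floor(-1.4) = -2

-2


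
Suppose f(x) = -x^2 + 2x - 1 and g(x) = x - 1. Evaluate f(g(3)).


g(3) = 2
f(2) = (-1)*(2)^2 + 2*(2) - 1 = -1

-1


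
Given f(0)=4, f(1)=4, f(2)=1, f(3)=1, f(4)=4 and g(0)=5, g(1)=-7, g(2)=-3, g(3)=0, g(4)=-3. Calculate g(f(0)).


f(0) = 4
g(4) = -3

-3


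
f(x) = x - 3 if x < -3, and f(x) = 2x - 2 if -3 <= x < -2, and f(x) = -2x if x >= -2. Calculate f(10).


10 satisfies x >= -2
f(10) = -20

-20


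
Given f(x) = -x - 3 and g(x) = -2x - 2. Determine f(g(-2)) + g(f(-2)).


f(g(-2)) = -5
g(f(-2)) = 0
Sum = -5

-5


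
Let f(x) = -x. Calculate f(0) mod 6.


f(0) = 0
0 mod 6 = 0

0


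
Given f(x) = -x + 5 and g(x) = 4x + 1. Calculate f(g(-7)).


g(-7) = -27
f(-27) = 32

32


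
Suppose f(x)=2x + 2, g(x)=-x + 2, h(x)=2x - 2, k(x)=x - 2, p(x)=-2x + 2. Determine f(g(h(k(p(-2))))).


p(-2) = 6
k(6) = 4
h(4) = 6
g(6) = -4
f(-4) = -6

-6


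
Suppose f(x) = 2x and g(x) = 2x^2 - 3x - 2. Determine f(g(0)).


g(0) = -2
f(-2) = -4

-4


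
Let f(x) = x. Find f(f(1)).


f(1) = 1
f(1) = 1

1


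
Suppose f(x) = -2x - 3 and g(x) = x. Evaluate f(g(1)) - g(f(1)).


f(g(1)) = -5
g(f(1)) = -5
Difference = 0

0


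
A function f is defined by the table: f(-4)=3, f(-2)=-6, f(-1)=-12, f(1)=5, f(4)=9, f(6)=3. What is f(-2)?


Reading from the table at x = -2

-6


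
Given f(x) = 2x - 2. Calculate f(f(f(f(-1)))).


f(-1) = -4
f(-4) = -10
f(-10) = -22
f(-22) = -46

-46


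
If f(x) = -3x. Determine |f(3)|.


f(3) = -9
|-9| = 9

9


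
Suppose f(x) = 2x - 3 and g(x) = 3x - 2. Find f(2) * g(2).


4


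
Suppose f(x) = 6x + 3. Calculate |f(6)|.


f(6) = 39
|39| = 39

39


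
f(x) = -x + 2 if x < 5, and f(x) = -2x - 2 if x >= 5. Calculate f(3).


3 satisfies x < 5
f(3) = -1

-1


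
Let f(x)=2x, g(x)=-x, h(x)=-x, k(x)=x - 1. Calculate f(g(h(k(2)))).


2


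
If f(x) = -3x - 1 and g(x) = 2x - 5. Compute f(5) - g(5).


f(5) = -16
g(5) = 5
Difference = -21

-21


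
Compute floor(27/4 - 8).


27/4 = 6.75
6.75 - 8 = -1.25
floor(-1.25) = -2

-2


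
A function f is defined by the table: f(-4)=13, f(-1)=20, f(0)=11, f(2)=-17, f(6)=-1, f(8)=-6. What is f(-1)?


20


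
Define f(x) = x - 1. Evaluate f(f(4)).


f(4) = 3
f(3) = 2

2


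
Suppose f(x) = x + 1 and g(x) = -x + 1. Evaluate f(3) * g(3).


f(3) = 4
g(3) = -2
Product = -8

-8


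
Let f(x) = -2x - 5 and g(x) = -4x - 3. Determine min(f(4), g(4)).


f(4) = -13
g(4) = -19
min = -19

-19


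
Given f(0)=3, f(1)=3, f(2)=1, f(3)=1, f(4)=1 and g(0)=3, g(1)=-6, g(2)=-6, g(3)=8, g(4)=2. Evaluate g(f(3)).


f(3) = 1
g(1) = -6

-6


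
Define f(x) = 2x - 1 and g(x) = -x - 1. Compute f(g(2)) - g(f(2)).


-3


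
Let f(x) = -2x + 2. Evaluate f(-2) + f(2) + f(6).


f(-2) = 6
f(2) = -2
f(6) = -10
Sum = -6

-6


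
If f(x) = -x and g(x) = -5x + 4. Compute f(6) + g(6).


f(6) = -6
g(6) = -26
Sum = -32

-32


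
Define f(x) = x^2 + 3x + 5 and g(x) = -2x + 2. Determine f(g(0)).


g(0) = 2
f(2) = 1*(2)^2 + 3*(2) + 5 = 15

15


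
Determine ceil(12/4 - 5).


12/4 = 3
3 - 5 = -2
ceil(-2) = -2

-2


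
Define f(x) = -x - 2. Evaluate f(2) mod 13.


f(2) = -4
-4 mod 13 = 9

9


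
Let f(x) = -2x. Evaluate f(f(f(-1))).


8


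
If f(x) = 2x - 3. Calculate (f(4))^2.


f(4) = 5
(5)^2 = 25

25


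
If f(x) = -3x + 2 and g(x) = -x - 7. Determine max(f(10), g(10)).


f(10) = -28
g(10) = -17
max = -17

-17


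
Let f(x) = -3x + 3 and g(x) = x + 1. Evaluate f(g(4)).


g(4) = 5
f(5) = -12

-12


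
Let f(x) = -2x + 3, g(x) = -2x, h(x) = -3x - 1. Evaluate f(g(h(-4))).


h(-4) = 11
g(11) = -22
f(-22) = 47

47


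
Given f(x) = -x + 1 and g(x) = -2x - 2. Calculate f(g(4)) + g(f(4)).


f(g(4)) = 11
g(f(4)) = 4
Sum = 15

15


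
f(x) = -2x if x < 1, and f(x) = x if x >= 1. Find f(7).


7


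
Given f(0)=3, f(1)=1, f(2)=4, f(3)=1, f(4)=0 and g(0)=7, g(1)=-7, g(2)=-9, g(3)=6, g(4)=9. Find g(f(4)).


f(4) = 0
g(0) = 7

7


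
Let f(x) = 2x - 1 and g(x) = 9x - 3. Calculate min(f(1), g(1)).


f(1) = 1
g(1) = 6
min = 1

1


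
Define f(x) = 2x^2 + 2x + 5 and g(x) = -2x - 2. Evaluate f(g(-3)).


g(-3) = 4
f(4) = 2*(4)^2 + 2*(4) + 5 = 45

45


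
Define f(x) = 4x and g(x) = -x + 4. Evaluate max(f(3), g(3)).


f(3) = 12
g(3) = 1
max = 12

12


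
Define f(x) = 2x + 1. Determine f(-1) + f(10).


f(-1) = -1
f(10) = 21
Sum = 20

20


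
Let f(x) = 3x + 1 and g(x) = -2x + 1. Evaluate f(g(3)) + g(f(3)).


f(g(3)) = -14
g(f(3)) = -19
Sum = -33

-33


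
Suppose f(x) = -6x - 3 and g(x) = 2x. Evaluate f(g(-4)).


g(-4) = -8
f(-8) = 45

45


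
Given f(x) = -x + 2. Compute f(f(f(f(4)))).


f(4) = -2
f(-2) = 4
f(4) = -2
f(-2) = 4

4


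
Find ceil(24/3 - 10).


24/3 = 8
8 - 10 = -2
ceil(-2) = -2

-2


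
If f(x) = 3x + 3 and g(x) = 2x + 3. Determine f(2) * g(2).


63


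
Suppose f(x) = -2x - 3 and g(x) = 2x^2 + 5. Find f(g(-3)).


g(-3) = 23
f(23) = -49

-49


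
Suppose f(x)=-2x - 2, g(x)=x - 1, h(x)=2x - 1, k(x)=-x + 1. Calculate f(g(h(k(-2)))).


k(-2) = 3
h(3) = 5
g(5) = 4
f(4) = -10

-10


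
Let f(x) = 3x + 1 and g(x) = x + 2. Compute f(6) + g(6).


f(6) = 19
g(6) = 8
Sum = 27

27


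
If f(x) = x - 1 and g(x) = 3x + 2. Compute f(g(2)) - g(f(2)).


f(g(2)) = 7
g(f(2)) = 5
Difference = 2

2


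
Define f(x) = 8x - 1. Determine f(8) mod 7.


f(8) = 63
63 mod 7 = 0

0


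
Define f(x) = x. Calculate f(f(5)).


f(5) = 5
f(5) = 5

5


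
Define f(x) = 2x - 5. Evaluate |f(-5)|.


f(-5) = -15
|-15| = 15

15


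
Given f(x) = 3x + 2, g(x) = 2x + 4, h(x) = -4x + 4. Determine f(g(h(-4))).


h(-4) = 20
g(20) = 44
f(44) = 134

134


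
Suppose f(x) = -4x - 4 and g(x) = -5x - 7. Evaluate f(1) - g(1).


f(1) = -8
g(1) = -12
Difference = 4

4


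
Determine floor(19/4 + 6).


10


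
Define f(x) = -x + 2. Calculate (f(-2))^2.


f(-2) = 4
(4)^2 = 16

16


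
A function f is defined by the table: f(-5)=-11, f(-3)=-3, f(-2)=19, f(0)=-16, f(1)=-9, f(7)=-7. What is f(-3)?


Reading from the table at x = -3

-3


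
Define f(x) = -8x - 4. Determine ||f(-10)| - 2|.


f(-10) = 76
|76| = 76
|76 - 2| = 74

74


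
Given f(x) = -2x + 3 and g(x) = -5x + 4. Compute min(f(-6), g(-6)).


f(-6) = 15
g(-6) = 34
min = 15

15


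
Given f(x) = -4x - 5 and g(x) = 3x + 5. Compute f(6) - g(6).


f(6) = -29
g(6) = 23
Difference = -52

-52


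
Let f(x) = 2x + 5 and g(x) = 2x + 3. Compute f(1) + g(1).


f(1) = 7
g(1) = 5
Sum = 12

12


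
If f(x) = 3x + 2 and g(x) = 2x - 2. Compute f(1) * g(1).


f(1) = 5
g(1) = 0
Product = 0

0


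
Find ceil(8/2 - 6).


8/2 = 4
4 - 6 = -2
ceil(-2) = -2

-2


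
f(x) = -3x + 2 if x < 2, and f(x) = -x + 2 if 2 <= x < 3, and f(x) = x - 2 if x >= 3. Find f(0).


0 satisfies x < 2
f(0) = 2

2


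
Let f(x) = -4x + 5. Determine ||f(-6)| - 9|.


20


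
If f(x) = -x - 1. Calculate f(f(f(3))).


f(3) = -4
f(-4) = 3
f(3) = -4

-4


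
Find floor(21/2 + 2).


21/2 = 10.5
10.5 + 2 = 12.5
floor(12.5) = 12

12


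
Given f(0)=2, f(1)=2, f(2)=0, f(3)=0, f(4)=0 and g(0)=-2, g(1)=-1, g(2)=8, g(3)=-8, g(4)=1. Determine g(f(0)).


f(0) = 2
g(2) = 8

8


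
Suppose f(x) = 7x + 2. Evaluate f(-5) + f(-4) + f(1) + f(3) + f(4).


f(-5) = -33
f(-4) = -26
f(1) = 9
f(3) = 23
f(4) = 30
Sum = 3

3


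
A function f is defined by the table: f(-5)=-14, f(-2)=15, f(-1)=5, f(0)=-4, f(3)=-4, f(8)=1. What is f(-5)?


-14


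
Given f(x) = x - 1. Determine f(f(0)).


f(0) = -1
f(-1) = -2

-2


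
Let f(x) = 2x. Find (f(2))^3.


f(2) = 4
(4)^3 = 64

64


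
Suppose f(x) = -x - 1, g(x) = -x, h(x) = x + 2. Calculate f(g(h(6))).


h(6) = 8
g(8) = -8
f(-8) = 7

7


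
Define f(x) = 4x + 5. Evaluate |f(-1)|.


f(-1) = 1
|1| = 1

1


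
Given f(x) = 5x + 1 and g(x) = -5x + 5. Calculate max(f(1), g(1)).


f(1) = 6
g(1) = 0
max = 6

6


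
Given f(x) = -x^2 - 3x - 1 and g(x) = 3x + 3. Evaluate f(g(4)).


g(4) = 15
f(15) = (-1)*(15)^2 - 3*(15) - 1 = -271

-271


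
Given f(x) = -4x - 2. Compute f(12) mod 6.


f(12) = -50
-50 mod 6 = 4

4


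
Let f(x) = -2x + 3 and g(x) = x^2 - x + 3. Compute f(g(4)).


g(4) = 15
f(15) = -27

-27


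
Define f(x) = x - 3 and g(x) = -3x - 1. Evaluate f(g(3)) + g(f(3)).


f(g(3)) = -13
g(f(3)) = -1
Sum = -14

-14


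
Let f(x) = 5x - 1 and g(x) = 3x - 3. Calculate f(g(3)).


g(3) = 6
f(6) = 29

29


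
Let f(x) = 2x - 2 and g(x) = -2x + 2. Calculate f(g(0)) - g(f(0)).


f(g(0)) = 2
g(f(0)) = 6
Difference = -4

-4


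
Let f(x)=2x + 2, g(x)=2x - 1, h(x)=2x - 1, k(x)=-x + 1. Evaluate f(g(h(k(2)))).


k(2) = -1
h(-1) = -3
g(-3) = -7
f(-7) = -12

-12


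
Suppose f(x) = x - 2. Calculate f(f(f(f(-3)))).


f(-3) = -5
f(-5) = -7
f(-7) = -9
f(-9) = -11

-11


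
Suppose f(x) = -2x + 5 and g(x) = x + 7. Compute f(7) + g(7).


f(7) = -9
g(7) = 14
Sum = 5

5


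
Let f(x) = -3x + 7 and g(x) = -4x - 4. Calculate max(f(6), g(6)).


f(6) = -11
g(6) = -28
max = -11

-11


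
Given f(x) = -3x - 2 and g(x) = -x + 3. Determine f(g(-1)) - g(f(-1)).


f(g(-1)) = -14
g(f(-1)) = 2
Difference = -16

-16


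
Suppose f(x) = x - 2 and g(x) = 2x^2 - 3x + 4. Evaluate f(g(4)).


g(4) = 24
f(24) = 22

22


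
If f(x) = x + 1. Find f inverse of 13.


12


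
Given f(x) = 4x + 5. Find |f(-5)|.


15


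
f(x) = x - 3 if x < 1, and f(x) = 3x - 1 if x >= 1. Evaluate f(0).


0 satisfies x < 1
f(0) = -3

-3


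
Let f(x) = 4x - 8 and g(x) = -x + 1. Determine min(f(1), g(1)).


f(1) = -4
g(1) = 0
min = -4

-4


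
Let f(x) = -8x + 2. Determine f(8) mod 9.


f(8) = -62
-62 mod 9 = 1

1


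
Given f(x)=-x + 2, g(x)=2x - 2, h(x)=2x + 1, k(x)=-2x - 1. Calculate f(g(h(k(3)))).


k(3) = -7
h(-7) = -13
g(-13) = -28
f(-28) = 30

30


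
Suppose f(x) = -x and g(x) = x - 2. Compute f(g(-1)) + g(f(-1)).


f(g(-1)) = 3
g(f(-1)) = -1
Sum = 2

2


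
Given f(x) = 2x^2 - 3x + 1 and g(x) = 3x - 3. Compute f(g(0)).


28


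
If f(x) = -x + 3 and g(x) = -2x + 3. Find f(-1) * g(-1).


20


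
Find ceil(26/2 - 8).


26/2 = 13
13 - 8 = 5
ceil(5) = 5

5


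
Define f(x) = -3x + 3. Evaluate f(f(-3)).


-33


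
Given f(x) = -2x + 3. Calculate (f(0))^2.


f(0) = 3
(3)^2 = 9

9


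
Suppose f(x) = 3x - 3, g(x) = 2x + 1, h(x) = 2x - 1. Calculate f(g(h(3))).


30


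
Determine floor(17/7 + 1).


17/7 = 2.4286
2.4286 + 1 = 3.4286
floor(3.4286) = 3

3


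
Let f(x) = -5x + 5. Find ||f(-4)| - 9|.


f(-4) = 25
|25| = 25
|25 - 9| = 16

16


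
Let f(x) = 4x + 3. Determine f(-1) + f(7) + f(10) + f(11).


f(-1) = -1
f(7) = 31
f(10) = 43
f(11) = 47
Sum = 120

120


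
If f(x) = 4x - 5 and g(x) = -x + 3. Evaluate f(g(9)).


-29


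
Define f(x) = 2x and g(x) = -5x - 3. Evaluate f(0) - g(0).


3


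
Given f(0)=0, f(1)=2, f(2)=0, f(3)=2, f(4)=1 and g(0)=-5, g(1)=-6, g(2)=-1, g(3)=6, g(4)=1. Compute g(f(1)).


f(1) = 2
g(2) = -1

-1


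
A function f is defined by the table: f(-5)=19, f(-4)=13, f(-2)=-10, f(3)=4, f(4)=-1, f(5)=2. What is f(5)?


Reading from the table at x = 5

2


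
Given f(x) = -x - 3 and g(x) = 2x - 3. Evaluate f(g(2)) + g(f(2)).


f(g(2)) = -4
g(f(2)) = -13
Sum = -17

-17


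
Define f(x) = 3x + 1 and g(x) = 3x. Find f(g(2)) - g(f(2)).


f(g(2)) = 19
g(f(2)) = 21
Difference = -2

-2


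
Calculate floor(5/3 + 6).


7


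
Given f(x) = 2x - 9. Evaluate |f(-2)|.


f(-2) = -13
|-13| = 13

13


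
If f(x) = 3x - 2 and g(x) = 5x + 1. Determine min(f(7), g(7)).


f(7) = 19
g(7) = 36
min = 19

19


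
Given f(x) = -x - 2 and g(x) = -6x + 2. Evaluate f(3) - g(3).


f(3) = -5
g(3) = -16
Difference = 11

11


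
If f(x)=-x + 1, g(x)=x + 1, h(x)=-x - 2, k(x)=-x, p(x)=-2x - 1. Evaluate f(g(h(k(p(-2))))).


-1


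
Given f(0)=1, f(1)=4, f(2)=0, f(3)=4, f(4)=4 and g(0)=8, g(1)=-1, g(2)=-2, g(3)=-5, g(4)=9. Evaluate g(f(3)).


f(3) = 4
g(4) = 9

9


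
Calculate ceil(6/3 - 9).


6/3 = 2
2 - 9 = -7
ceil(-7) = -7

-7


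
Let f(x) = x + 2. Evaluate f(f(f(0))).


6


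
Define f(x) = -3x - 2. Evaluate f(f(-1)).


f(-1) = 1
f(1) = -5

-5


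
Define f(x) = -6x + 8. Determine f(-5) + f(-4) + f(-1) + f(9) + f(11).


-20


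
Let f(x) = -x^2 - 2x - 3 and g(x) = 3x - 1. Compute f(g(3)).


g(3) = 8
f(8) = (-1)*(8)^2 - 2*(8) - 3 = -83

-83


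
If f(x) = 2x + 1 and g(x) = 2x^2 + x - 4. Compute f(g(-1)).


g(-1) = -3
f(-3) = -5

-5


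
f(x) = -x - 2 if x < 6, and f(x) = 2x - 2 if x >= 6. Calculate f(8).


14


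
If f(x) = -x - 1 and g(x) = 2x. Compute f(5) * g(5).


f(5) = -6
g(5) = 10
Product = -60

-60


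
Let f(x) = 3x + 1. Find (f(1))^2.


16


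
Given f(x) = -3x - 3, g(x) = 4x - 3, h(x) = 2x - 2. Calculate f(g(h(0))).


h(0) = -2
g(-2) = -11
f(-11) = 30

30


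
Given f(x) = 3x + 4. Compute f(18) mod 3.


f(18) = 58
58 mod 3 = 1

1


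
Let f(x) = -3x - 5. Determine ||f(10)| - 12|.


f(10) = -35
|-35| = 35
|35 - 12| = 23

23


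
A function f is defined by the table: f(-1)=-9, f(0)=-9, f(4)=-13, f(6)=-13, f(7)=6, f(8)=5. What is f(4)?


Reading from the table at x = 4

-13


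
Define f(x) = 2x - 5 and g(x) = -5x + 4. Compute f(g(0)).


g(0) = 4
f(4) = 3

3


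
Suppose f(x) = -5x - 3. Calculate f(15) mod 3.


f(15) = -78
-78 mod 3 = 0

0


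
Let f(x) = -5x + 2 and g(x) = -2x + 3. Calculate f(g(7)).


g(7) = -11
f(-11) = 57

57


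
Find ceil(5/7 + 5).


5/7 = 0.7143
0.7143 + 5 = 5.7143
ceil(5.7143) = 6

6


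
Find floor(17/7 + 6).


17/7 = 2.4286
2.4286 + 6 = 8.4286
floor(8.4286) = 8

8


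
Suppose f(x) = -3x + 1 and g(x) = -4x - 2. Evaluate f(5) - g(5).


f(5) = -14
g(5) = -22
Difference = 8

8


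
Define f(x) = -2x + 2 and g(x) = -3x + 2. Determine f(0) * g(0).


f(0) = 2
g(0) = 2
Product = 4

4


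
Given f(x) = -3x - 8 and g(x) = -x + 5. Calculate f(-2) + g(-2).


f(-2) = -2
g(-2) = 7
Sum = 5

5


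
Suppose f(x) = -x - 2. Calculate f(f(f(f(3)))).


f(3) = -5
f(-5) = 3
f(3) = -5
f(-5) = 3

3


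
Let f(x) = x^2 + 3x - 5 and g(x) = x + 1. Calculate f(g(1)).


g(1) = 2
f(2) = 1*(2)^2 + 3*(2) - 5 = 5

5


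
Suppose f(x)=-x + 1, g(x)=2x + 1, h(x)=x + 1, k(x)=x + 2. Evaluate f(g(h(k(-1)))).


k(-1) = 1
h(1) = 2
g(2) = 5
f(5) = -4

-4


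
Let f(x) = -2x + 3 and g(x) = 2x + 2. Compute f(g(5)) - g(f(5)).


-9


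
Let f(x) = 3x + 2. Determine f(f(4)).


f(4) = 14
f(14) = 44

44


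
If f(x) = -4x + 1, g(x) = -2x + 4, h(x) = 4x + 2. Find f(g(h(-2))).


h(-2) = -6
g(-6) = 16
f(16) = -63

-63


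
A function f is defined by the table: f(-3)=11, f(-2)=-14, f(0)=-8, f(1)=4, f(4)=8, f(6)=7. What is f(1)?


Reading from the table at x = 1

4


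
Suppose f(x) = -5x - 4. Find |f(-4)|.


f(-4) = 16
|16| = 16

16


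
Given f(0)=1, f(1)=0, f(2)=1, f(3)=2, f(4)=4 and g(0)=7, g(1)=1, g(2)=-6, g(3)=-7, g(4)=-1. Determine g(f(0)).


f(0) = 1
g(1) = 1

1


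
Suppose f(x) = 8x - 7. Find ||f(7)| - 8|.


f(7) = 49
|49| = 49
|49 - 8| = 41

41


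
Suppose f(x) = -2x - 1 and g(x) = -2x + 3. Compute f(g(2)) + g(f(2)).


f(g(2)) = 1
g(f(2)) = 13
Sum = 14

14


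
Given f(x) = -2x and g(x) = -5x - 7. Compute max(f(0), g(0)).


f(0) = 0
g(0) = -7
max = 0

0


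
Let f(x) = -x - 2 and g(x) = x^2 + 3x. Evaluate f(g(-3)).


g(-3) = 0
f(0) = -2

-2


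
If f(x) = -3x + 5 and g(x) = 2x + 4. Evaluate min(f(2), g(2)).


f(2) = -1
g(2) = 8
min = -1

-1


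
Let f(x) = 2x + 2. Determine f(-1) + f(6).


f(-1) = 0
f(6) = 14
Sum = 14

14


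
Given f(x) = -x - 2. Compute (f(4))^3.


f(4) = -6
(-6)^3 = -216

-216


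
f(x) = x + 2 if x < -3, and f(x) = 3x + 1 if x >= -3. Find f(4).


4 satisfies x >= -3
f(4) = 13

13


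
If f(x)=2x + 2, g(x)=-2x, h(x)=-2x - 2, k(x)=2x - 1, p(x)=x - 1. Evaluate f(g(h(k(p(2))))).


p(2) = 1
k(1) = 1
h(1) = -4
g(-4) = 8
f(8) = 18

18


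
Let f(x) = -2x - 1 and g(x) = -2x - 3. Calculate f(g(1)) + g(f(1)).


f(g(1)) = 9
g(f(1)) = 3
Sum = 12

12


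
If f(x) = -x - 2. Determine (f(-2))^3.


f(-2) = 0
(0)^3 = 0

0


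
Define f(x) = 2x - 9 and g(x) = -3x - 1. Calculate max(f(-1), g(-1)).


f(-1) = -11
g(-1) = 2
max = 2

2


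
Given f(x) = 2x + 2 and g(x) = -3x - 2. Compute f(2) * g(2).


f(2) = 6
g(2) = -8
Product = -48

-48


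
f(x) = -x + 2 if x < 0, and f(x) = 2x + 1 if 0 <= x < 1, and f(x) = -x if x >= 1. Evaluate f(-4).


-4 satisfies x < 0
f(-4) = 6

6


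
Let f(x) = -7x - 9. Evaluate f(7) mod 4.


f(7) = -58
-58 mod 4 = 2

2


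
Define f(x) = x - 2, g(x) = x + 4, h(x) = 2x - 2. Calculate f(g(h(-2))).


h(-2) = -6
g(-6) = -2
f(-2) = -4

-4


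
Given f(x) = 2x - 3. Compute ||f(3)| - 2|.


1


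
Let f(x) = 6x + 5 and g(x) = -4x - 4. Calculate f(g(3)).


-91


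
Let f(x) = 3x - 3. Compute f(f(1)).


f(1) = 0
f(0) = -3

-3


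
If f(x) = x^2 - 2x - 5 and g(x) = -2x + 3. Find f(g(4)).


30


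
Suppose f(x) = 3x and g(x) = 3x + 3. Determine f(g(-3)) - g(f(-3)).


f(g(-3)) = -18
g(f(-3)) = -24
Difference = 6

6


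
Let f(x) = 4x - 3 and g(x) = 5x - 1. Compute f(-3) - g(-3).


f(-3) = -15
g(-3) = -16
Difference = 1

1


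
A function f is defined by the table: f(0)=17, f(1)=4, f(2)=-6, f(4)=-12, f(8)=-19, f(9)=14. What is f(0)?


Reading from the table at x = 0

17


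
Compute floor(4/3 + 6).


4/3 = 1.3333
1.3333 + 6 = 7.3333
floor(7.3333) = 7

7


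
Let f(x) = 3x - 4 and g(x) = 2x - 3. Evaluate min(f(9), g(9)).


f(9) = 23
g(9) = 15
min = 15

15


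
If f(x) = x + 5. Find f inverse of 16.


Solve x + 5 = 16
x = (16 - 5) / 1 = 11

11


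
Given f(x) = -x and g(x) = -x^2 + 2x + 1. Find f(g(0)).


-1


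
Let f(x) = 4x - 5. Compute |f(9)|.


f(9) = 31
|31| = 31

31


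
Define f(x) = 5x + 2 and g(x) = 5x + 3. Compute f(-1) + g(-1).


f(-1) = -3
g(-1) = -2
Sum = -5

-5


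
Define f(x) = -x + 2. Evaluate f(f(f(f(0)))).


f(0) = 2
f(2) = 0
f(0) = 2
f(2) = 0

0


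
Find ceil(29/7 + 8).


29/7 = 4.1429
4.1429 + 8 = 12.1429
ceil(12.1429) = 13

13


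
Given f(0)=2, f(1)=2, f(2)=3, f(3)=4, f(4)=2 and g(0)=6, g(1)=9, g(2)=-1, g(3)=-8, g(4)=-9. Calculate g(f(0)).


-1


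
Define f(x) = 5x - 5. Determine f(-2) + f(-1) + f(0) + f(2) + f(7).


f(-2) = -15
f(-1) = -10
f(0) = -5
f(2) = 5
f(7) = 30
Sum = 5

5


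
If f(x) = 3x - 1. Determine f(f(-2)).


f(-2) = -7
f(-7) = -22

-22


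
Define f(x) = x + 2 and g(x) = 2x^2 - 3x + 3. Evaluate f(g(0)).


g(0) = 3
f(3) = 5

5


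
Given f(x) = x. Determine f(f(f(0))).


0


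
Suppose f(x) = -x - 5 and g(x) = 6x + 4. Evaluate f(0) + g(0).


f(0) = -5
g(0) = 4
Sum = -1

-1


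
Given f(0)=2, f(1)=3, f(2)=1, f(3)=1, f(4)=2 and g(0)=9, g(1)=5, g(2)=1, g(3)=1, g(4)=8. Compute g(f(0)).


f(0) = 2
g(2) = 1

1


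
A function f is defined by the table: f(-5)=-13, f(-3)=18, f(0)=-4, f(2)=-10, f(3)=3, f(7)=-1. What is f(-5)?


Reading from the table at x = -5

-13


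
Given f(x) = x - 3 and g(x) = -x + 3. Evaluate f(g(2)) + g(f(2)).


f(g(2)) = -2
g(f(2)) = 4
Sum = 2

2


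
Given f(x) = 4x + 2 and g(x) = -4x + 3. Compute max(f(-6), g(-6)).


27


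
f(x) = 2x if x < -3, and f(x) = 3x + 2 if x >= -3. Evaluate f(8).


8 satisfies x >= -3
f(8) = 26

26


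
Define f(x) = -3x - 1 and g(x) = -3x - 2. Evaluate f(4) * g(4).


182


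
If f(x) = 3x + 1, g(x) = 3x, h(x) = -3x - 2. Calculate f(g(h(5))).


-152


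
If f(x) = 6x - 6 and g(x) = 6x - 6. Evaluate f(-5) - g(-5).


f(-5) = -36
g(-5) = -36
Difference = 0

0


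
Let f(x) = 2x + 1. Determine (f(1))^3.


f(1) = 3
(3)^3 = 27

27


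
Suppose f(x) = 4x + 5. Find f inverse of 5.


Solve 4x + 5 = 5
x = (5 - 5) / 4 = 0

0


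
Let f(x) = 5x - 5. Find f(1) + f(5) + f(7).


f(1) = 0
f(5) = 20
f(7) = 30
Sum = 50

50


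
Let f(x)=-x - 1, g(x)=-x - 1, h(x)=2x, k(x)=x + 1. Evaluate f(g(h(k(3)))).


k(3) = 4
h(4) = 8
g(8) = -9
f(-9) = 8

8


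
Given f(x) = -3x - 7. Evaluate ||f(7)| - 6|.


f(7) = -28
|-28| = 28
|28 - 6| = 22

22


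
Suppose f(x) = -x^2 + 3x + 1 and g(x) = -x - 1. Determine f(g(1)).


g(1) = -2
f(-2) = (-1)*(-2)^2 + 3*(-2) + 1 = -9

-9


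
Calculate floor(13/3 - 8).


13/3 = 4.3333
4.3333 - 8 = -3.6667
floor(-3.6667) = -4

-4


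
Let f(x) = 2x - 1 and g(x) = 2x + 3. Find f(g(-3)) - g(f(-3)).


f(g(-3)) = -7
g(f(-3)) = -11
Difference = 4

4


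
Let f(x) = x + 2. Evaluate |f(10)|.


f(10) = 12
|12| = 12

12


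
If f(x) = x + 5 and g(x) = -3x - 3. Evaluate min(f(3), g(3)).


f(3) = 8
g(3) = -12
min = -12

-12


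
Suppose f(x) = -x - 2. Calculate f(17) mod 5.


f(17) = -19
-19 mod 5 = 1

1


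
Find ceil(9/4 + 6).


9/4 = 2.25
2.25 + 6 = 8.25
ceil(8.25) = 9

9


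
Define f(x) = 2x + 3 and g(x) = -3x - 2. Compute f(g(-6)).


g(-6) = 16
f(16) = 35

35


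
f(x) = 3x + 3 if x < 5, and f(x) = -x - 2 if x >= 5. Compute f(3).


3 satisfies x < 5
f(3) = 12

12


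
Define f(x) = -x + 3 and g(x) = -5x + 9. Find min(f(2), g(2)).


-1


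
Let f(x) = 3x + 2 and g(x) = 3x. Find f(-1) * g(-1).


f(-1) = -1
g(-1) = -3
Product = 3

3


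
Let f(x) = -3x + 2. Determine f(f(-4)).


f(-4) = 14
f(14) = -40

-40


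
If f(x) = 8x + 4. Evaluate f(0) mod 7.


f(0) = 4
4 mod 7 = 4

4


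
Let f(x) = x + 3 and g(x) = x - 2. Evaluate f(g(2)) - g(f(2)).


f(g(2)) = 3
g(f(2)) = 3
Difference = 0

0


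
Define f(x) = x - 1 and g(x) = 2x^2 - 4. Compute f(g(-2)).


3


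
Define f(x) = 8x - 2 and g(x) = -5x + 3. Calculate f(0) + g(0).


f(0) = -2
g(0) = 3
Sum = 1

1


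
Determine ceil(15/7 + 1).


15/7 = 2.1429
2.1429 + 1 = 3.1429
ceil(3.1429) = 4

4


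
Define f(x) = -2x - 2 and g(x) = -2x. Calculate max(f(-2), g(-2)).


4


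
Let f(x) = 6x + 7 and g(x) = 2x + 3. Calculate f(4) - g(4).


f(4) = 31
g(4) = 11
Difference = 20

20


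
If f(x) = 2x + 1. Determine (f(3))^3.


f(3) = 7
(7)^3 = 343

343


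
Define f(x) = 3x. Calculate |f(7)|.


f(7) = 21
|21| = 21

21


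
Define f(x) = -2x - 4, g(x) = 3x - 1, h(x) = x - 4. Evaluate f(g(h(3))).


h(3) = -1
g(-1) = -4
f(-4) = 4

4


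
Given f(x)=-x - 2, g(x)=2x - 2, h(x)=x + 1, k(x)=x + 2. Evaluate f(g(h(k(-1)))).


k(-1) = 1
h(1) = 2
g(2) = 2
f(2) = -4

-4


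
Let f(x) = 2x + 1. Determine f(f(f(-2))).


f(-2) = -3
f(-3) = -5
f(-5) = -9

-9


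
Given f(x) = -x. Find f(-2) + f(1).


f(-2) = 2
f(1) = -1
Sum = 1

1


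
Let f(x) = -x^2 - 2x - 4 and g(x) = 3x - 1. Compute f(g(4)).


g(4) = 11
f(11) = (-1)*(11)^2 - 2*(11) - 4 = -147

-147


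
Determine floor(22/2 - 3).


22/2 = 11
11 - 3 = 8
floor(8) = 8

8


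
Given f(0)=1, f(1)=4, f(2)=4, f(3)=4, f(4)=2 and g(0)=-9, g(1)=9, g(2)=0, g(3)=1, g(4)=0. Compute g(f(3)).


f(3) = 4
g(4) = 0

0


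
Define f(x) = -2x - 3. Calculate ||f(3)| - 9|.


f(3) = -9
|-9| = 9
|9 - 9| = 0

0


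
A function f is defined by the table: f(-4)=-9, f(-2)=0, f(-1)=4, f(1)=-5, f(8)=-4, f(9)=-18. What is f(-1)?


Reading from the table at x = -1

4


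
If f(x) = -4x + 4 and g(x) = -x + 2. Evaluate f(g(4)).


g(4) = -2
f(-2) = 12

12


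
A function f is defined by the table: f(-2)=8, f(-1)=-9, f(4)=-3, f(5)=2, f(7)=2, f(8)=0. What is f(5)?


Reading from the table at x = 5

2


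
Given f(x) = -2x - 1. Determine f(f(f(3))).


f(3) = -7
f(-7) = 13
f(13) = -27

-27


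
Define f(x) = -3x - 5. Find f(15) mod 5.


f(15) = -50
-50 mod 5 = 0

0


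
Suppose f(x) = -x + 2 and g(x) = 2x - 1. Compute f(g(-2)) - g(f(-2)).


f(g(-2)) = 7
g(f(-2)) = 7
Difference = 0

0


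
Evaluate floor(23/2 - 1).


23/2 = 11.5
11.5 - 1 = 10.5
floor(10.5) = 10

10


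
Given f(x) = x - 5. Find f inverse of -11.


Solve x - 5 = -11
x = (-11 + 5) / 1 = -6

-6


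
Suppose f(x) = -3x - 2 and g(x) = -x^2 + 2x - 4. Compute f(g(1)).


g(1) = -3
f(-3) = 7

7


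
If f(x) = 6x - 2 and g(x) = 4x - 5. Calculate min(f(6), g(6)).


19


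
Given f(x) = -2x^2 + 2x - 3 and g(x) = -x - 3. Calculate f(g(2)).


-63


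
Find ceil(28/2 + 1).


28/2 = 14
14 + 1 = 15
ceil(15) = 15

15


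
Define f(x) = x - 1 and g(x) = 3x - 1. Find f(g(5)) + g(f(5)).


f(g(5)) = 13
g(f(5)) = 11
Sum = 24

24


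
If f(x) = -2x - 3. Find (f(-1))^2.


1


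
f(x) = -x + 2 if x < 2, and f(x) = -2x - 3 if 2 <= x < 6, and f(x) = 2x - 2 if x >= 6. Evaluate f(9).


9 satisfies x >= 6
f(9) = 16

16


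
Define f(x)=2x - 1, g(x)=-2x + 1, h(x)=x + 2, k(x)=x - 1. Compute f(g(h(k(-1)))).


k(-1) = -2
h(-2) = 0
g(0) = 1
f(1) = 1

1


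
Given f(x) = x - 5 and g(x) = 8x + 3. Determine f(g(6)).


g(6) = 51
f(51) = 46

46


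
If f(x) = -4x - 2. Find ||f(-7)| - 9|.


f(-7) = 26
|26| = 26
|26 - 9| = 17

17


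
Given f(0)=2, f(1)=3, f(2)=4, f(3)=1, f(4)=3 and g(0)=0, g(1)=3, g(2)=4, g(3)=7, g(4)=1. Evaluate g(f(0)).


f(0) = 2
g(2) = 4

4


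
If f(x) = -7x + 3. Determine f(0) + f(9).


f(0) = 3
f(9) = -60
Sum = -57

-57


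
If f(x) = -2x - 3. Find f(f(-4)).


f(-4) = 5
f(5) = -13

-13


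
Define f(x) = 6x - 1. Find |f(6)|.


35


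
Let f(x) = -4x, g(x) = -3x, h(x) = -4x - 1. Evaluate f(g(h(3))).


h(3) = -13
g(-13) = 39
f(39) = -156

-156


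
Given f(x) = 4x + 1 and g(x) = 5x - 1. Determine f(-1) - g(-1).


f(-1) = -3
g(-1) = -6
Difference = 3

3


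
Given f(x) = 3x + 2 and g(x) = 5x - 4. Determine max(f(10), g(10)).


f(10) = 32
g(10) = 46
max = 46

46


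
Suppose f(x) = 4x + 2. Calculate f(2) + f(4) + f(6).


f(2) = 10
f(4) = 18
f(6) = 26
Sum = 54

54


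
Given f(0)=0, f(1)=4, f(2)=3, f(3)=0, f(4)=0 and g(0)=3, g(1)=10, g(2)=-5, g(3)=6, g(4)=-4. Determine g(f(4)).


3


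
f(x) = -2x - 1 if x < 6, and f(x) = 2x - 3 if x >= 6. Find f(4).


-9


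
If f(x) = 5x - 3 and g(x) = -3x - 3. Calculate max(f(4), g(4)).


17


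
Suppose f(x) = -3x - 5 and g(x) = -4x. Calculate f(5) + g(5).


-40


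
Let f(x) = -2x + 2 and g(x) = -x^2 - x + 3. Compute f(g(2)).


8


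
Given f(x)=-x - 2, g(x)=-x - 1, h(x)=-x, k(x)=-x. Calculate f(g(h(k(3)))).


k(3) = -3
h(-3) = 3
g(3) = -4
f(-4) = 2

2


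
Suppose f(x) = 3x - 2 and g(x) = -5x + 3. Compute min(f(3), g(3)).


f(3) = 7
g(3) = -12
min = -12

-12


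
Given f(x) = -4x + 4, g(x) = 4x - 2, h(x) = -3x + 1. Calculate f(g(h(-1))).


h(-1) = 4
g(4) = 14
f(14) = -52

-52


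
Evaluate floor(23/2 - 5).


23/2 = 11.5
11.5 - 5 = 6.5
floor(6.5) = 6

6


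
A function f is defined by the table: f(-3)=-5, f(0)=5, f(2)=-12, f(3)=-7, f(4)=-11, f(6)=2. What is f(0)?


Reading from the table at x = 0

5


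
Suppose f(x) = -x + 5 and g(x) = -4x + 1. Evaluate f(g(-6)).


g(-6) = 25
f(25) = -20

-20


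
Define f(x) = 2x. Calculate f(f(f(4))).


32


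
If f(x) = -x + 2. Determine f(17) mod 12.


f(17) = -15
-15 mod 12 = 9

9


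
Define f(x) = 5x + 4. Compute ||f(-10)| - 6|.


f(-10) = -46
|-46| = 46
|46 - 6| = 40

40


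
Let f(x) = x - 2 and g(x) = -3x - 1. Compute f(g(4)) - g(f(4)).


-8


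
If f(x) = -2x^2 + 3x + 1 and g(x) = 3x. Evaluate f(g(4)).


g(4) = 12
f(12) = (-2)*(12)^2 + 3*(12) + 1 = -251

-251


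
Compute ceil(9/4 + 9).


9/4 = 2.25
2.25 + 9 = 11.25
ceil(11.25) = 12

12


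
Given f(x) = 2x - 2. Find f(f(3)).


f(3) = 4
f(4) = 6

6


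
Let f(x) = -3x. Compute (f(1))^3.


f(1) = -3
(-3)^3 = -27

-27


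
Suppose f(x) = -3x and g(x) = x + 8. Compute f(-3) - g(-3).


f(-3) = 9
g(-3) = 5
Difference = 4

4


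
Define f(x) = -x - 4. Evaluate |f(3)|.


f(3) = -7
|-7| = 7

7


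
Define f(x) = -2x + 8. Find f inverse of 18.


-5


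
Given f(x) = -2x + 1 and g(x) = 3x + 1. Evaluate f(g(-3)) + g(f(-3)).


f(g(-3)) = 17
g(f(-3)) = 22
Sum = 39

39


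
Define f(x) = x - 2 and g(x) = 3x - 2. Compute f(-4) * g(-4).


f(-4) = -6
g(-4) = -14
Product = 84

84


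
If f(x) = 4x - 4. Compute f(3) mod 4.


f(3) = 8
8 mod 4 = 0

0


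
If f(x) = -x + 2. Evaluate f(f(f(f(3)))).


f(3) = -1
f(-1) = 3
f(3) = -1
f(-1) = 3

3


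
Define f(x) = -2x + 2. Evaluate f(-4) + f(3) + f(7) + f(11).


f(-4) = 10
f(3) = -4
f(7) = -12
f(11) = -20
Sum = -26

-26


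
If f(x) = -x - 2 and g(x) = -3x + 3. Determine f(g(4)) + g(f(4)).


f(g(4)) = 7
g(f(4)) = 21
Sum = 28

28


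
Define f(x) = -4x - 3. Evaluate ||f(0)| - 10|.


f(0) = -3
|-3| = 3
|3 - 10| = 7

7


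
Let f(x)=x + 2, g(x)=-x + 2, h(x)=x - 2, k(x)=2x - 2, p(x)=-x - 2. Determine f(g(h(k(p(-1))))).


p(-1) = -1
k(-1) = -4
h(-4) = -6
g(-6) = 8
f(8) = 10

10


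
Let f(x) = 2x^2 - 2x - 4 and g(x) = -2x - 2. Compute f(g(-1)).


g(-1) = 0
f(0) = 2*(0)^2 - 2*(0) - 4 = -4

-4


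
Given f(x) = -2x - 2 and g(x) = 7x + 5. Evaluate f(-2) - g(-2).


11


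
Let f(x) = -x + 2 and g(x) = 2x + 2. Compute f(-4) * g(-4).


f(-4) = 6
g(-4) = -6
Product = -36

-36


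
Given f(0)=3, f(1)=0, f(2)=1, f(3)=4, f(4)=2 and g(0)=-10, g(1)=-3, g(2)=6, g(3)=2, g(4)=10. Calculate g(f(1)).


f(1) = 0
g(0) = -10

-10


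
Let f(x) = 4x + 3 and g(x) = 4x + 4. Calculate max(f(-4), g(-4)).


f(-4) = -13
g(-4) = -12
max = -12

-12


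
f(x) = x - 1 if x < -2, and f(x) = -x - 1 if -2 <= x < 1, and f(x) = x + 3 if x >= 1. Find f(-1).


0


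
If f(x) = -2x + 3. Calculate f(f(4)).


f(4) = -5
f(-5) = 13

13


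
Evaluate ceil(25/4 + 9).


25/4 = 6.25
6.25 + 9 = 15.25
ceil(15.25) = 16

16


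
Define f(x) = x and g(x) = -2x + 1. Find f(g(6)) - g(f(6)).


0


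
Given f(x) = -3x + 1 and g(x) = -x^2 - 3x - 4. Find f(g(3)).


g(3) = -22
f(-22) = 67

67


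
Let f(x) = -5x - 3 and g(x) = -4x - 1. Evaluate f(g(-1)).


g(-1) = 3
f(3) = -18

-18


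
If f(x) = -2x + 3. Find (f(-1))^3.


f(-1) = 5
(5)^3 = 125

125


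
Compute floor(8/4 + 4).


8/4 = 2
2 + 4 = 6
floor(6) = 6

6


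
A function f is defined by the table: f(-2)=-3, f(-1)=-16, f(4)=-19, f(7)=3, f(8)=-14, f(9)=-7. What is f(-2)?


Reading from the table at x = -2

-3


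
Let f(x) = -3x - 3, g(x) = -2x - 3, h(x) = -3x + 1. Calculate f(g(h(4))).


h(4) = -11
g(-11) = 19
f(19) = -60

-60


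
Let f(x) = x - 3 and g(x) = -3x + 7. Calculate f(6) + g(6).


-8


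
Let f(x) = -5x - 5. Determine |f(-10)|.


45


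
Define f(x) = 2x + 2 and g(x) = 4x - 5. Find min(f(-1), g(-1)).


f(-1) = 0
g(-1) = -9
min = -9

-9


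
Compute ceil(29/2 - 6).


29/2 = 14.5
14.5 - 6 = 8.5
ceil(8.5) = 9

9


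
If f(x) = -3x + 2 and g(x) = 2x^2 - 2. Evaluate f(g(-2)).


g(-2) = 6
f(6) = -16

-16


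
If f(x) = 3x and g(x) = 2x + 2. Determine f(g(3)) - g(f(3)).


4


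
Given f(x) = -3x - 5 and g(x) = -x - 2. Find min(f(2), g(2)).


f(2) = -11
g(2) = -4
min = -11

-11


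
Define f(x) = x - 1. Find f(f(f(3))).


f(3) = 2
f(2) = 1
f(1) = 0

0


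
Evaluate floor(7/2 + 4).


7/2 = 3.5
3.5 + 4 = 7.5
floor(7.5) = 7

7


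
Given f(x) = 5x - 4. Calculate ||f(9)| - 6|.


f(9) = 41
|41| = 41
|41 - 6| = 35

35


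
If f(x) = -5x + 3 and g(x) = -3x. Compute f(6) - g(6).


f(6) = -27
g(6) = -18
Difference = -9

-9


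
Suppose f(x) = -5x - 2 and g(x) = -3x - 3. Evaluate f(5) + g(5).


f(5) = -27
g(5) = -18
Sum = -45

-45


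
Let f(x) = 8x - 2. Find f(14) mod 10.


f(14) = 110
110 mod 10 = 0

0


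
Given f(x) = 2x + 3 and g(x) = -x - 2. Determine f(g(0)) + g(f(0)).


-6


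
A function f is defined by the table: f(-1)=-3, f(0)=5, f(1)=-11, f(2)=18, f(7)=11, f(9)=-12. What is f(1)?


Reading from the table at x = 1

-11


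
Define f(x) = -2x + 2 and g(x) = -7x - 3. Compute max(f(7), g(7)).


f(7) = -12
g(7) = -52
max = -12

-12


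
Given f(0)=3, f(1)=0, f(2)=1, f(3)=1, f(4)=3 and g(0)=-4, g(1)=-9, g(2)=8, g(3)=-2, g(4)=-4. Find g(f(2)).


f(2) = 1
g(1) = -9

-9
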